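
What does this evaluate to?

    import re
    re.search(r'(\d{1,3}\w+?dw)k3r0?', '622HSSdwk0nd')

Here the pattern never matches, so the call returns None.

None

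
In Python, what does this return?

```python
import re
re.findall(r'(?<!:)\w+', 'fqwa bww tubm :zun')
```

The negative lookaround is zero-width — it rules out positions where the adjacent text would match, without consuming anything.
Walking the string: at [0:4] → 'fqwa'; at [5:8] → 'bww'; at [9:13] → 'tubm'; at [16:18] → 'un'.
`findall` yields the raw match text (4 of them) because the pattern has no groups.

['fqwa', 'bww', 'tubm', 'un']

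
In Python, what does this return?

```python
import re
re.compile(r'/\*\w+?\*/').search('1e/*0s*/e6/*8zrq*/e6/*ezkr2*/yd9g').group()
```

`re.search` tries every starting position until one works.
The match spans [2:8] → '/*0s*/'.

'/*0s*/'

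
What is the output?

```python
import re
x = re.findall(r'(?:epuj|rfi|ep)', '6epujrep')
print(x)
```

Branches in `(...|...)` are attempted left-to-right; the first branch that allows the whole pattern to succeed is taken.
Matches: at [1:5] → 'epuj'; at [6:8] → 'ep'.
With no groups in the pattern, `findall` gives back each whole match — 2 here.

['epuj', 'ep']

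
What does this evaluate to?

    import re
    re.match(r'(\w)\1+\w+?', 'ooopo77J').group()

'ooop'

The backreference `\1` re-matches whatever the first group consumed, character for character.
`re.match` only tries the pattern at the start of the string.
The match spans [0:4] → 'ooop'.
Captured: group 1 = 'o'.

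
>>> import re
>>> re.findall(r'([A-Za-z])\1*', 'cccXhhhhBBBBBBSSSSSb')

`\1` has to match the exact text group 1 already captured.
Walking the string: at [0:3] match 'ccc', group 1 = 'c'; at [3:4] match 'X', group 1 = 'X'; at [4:8] match 'hhhh', group 1 = 'h'; at [8:14] match 'BBBBBB', group 1 = 'B'; at [14:19] match 'SSSSS', group 1 = 'S'; ….
One capturing group, so `findall` returns just the captured substring from each match — 6 in all.

['c', 'X', 'h', 'B', 'S', 'b']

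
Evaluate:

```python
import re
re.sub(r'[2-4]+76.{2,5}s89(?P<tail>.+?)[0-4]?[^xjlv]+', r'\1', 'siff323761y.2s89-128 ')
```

Pattern: one or more of a character in [2-4]; then the literal '76', then 2 to 5 of any character, then the literal 's89'; then one or more of any character (lazy) (captured as 'tail'); then optionally a character in [0-4], then one or more of any character except [xjlv].
A non-greedy quantifier consumes as few characters as it can — just enough that the remainder of the pattern still matches from where it stops; whatever follows it matches normally.
Matches: at [4:21] → '323761y.2s89-128 '.
`\1` in the replacement pulls in group 1's text for each match.

'siff-'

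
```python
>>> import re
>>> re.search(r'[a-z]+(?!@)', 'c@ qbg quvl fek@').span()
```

(3, 6)

`(?!…)`/`(?<!…)` only lets a position through if the neighbouring text does NOT match; no characters are consumed.
`re.search` scans for the first position where the pattern succeeds.
The match spans [3:6] → 'qbg'.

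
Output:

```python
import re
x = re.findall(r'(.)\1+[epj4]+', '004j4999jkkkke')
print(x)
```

['0', '9', 'k']

The backreference `\1` re-matches whatever the first group consumed, character for character.
One capturing group, so `findall` returns just the captured substring from each match — 3 in all.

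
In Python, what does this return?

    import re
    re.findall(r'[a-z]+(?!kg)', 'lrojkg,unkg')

`(?!…)`/`(?<!…)` only lets a position through if the neighbouring text does NOT match; no characters are consumed.
Matches: at [0:6] → 'lrojkg'; at [7:11] → 'unkg'.
No capturing groups, so `findall` returns the 2 full match strings.

['lrojkg', 'unkg']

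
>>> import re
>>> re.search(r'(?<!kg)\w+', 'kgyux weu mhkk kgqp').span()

(0, 5)

A negative assertion filters positions out without eating any characters.
The match spans [0:5] → 'kgyux'.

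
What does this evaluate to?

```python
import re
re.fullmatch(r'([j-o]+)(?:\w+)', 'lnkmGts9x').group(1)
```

'lnkm'

This matches one or more of a character in [j-o] (captured); then one or more of a word character (non-capturing group).
`re.fullmatch` requires the pattern to consume the entire string.
The match spans [0:9] → 'lnkmGts9x'.
Captured: group 1 = 'lnkm'.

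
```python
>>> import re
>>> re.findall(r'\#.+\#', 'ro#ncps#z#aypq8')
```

With no groups in the pattern, `findall` gives back each whole match — 1 here.

['#ncps#z#']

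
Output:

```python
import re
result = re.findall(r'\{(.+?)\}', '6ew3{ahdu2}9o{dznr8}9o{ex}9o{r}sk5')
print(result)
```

A `+?`/`*?`/`{m,n}?` starts at its minimum and grows only as far as needed for what follows to match.
Matches: at [4:11] match '{ahdu2}', group 1 = 'ahdu2'; at [13:20] match '{dznr8}', group 1 = 'dznr8'; at [22:26] match '{ex}', group 1 = 'ex'; at [28:31] match '{r}', group 1 = 'r'.
`findall` collects group 1 from each match (4 total).

['ahdu2', 'dznr8', 'ex', 'r']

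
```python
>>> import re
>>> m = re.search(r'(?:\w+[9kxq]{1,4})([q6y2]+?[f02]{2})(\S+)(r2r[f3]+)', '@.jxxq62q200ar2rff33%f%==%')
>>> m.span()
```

(2, 20)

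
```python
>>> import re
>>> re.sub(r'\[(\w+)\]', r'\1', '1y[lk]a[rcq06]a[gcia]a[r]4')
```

'1ylkarcq06agciaar4'

Matches: at [2:6] → '[lk]'; at [7:14] → '[rcq06]'; at [15:21] → '[gcia]'; at [22:25] → '[r]'.
The replacement refers to a captured group, so each match is rewritten using its own captured text.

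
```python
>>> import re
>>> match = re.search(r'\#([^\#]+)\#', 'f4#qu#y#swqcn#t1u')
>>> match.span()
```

The match spans [2:6] → '#qu#'.

(2, 6)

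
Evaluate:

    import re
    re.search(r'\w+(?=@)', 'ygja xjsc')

Because the assertion is zero-width, the text it checks is not consumed and won't appear in the result.
`re.search` scans for the first position where the pattern succeeds.
Here no position works, so the call returns None.

None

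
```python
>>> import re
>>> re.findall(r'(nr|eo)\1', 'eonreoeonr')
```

`\1` is not a pattern — it's the concrete string captured by group 1, re-applied verbatim.
Scanning left to right: at [4:8] match 'eoeo', group 1 = 'eo'.
`findall` collects group 1 from the one match (1 total).

['eo']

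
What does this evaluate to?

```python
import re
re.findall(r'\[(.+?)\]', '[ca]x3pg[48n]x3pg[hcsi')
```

Walking the string: at [0:4] match '[ca]', group 1 = 'ca'; at [8:13] match '[48n]', group 1 = '48n'.
One capturing group, so `findall` returns just the captured substring from each match — 2 in all.

['ca', '48n']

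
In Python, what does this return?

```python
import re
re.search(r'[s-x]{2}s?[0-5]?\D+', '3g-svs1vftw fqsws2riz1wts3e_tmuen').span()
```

(3, 17)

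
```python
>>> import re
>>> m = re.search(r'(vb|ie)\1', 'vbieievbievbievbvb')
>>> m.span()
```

(2, 6)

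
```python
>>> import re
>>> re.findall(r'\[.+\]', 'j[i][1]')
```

['[i][1]']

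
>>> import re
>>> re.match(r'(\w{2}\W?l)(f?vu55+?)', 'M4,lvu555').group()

'M4,lvu55'

The pattern matches exactly 2 of a word character, then optionally a non-word character, then the literal 'l' (captured); then optionally the literal 'f', then the literal 'vu5', then one or more of the literal '5' (lazy) (captured).
`match` is anchored at position 0; if the pattern doesn't fit there, it returns None.
The match spans [0:8] → 'M4,lvu55'.
Captured: group 1 = 'M4,l', group 2 = 'vu55'.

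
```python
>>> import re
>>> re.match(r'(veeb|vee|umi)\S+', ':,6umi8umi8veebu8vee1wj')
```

None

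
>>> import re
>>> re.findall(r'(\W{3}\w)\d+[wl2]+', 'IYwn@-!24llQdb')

['@-!2']

This matches exactly 3 of a non-word character, then a word character (captured); then one or more of a digit, then one or more of one of [wl2].
Matches: at [4:11] match '@-!24ll', group 1 = '@-!2'.
One capturing group, so `findall` returns just the captured substring from the one match — 1 in all.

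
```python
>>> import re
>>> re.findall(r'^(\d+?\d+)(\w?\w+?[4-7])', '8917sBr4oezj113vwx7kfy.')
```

A `+?`/`*?`/`{m,n}?` starts at its minimum and grows only as far as needed for what follows to match.
Multiple groups make `findall` return tuples — one 2-tuple for the one match.

[('8917', 'sBr4')]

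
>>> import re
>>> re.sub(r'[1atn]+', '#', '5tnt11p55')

The pattern matches one or more of one of [1atn].
Matches: at [1:6] → 'tnt11'.
Each match is replaced by '#'.

'5#p55'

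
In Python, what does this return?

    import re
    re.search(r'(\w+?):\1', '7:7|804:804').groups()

A backreference is literal: `\1` must see the identical characters the first group matched.
`search` walks the string left to right and returns the first match it finds.
The match spans [0:3] → '7:7'.
Captured: group 1 = '7'.

('7',)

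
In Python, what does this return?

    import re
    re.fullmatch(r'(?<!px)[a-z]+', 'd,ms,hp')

`re.fullmatch` is like wrapping the pattern in `^…$` (in single-line mode).
Here there's no way to consume every character, so the call returns None.

None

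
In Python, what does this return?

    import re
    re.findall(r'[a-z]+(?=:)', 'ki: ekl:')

Lookahead/lookbehind check context without consuming it, so the matched span excludes the asserted characters.
`findall` yields the raw match text (2 of them) because the pattern has no groups.

['ki', 'ekl']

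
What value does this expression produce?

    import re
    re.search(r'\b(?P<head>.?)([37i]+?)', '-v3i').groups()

('v', '3')

Pattern: a word boundary (`\b`, zero-width); then optionally any character (captured as 'head'); then one or more of one of [37i] (lazy) (captured).
A `+?`/`*?`/`{m,n}?` starts at its minimum and grows only as far as needed for what follows to match.
`re.search` scans for the first position where the pattern succeeds.
The match spans [1:3] → 'v3'.
Captured: group 1 = 'v', group 2 = '3'.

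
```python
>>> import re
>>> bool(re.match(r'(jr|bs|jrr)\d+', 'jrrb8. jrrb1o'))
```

False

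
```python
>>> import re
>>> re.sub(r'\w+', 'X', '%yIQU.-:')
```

Each match is replaced by 'X'.

'%X.-:'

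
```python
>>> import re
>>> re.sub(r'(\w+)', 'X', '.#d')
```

Every occurrence is swapped for 'X'.

'.#X'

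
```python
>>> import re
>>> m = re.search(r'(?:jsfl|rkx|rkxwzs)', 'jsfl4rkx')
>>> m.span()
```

Unlike `match`, `search` isn't anchored — it looks for the pattern anywhere in the string.
The match spans [0:4] → 'jsfl'.

(0, 4)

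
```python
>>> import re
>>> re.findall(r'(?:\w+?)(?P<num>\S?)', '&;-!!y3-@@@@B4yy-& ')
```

['3', '4', 'y']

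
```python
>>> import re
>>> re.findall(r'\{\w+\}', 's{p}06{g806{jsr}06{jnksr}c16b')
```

['{p}', '{jsr}', '{jnksr}']

Matches: at [1:4] → '{p}'; at [11:16] → '{jsr}'; at [18:25] → '{jnksr}'.
With no groups in the pattern, `findall` gives back each whole match — 3 here.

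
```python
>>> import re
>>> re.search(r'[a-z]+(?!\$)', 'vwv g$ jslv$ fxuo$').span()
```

(0, 3)

Because the assertion is negative and zero-width, positions next to the forbidden text are skipped.
`re.search` scans for the first position where the pattern succeeds.
The match spans [0:3] → 'vwv'.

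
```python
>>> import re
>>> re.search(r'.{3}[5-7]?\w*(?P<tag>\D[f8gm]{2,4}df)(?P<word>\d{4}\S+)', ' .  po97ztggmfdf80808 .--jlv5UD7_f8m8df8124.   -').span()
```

(1, 21)

This matches exactly 3 of any character, then optionally a character in [5-7], then zero or more of a word character; then a non-digit, then 2 to 4 of one of [f8gm], then the literal 'df' (captured as 'tag'); then exactly 4 of a digit, then one or more of a non-whitespace character (captured as 'word').
`search` walks the string left to right and returns the first match it finds.
The match spans [1:21] → '.  po97ztggmfdf80808'.
Captured: group 1 = 'gmfdf', group 2 = '80808'.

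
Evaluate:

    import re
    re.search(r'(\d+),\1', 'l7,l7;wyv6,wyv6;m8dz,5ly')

`\1` is not a pattern — it's the concrete string captured by group 1, re-applied verbatim.
`re.search` scans for the first position where the pattern succeeds.
Here the pattern never matches, so the call returns None.

None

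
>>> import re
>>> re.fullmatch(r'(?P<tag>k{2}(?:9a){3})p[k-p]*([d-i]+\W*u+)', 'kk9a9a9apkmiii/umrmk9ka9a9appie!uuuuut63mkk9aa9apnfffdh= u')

None

`re.fullmatch` requires the pattern to consume the entire string.
Here there's no way to consume every character, so the call returns None.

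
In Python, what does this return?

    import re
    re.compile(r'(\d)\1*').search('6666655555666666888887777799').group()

A backreference is literal: `\1` must see the identical characters the first group matched.
The match spans [0:5] → '66666'.

'66666'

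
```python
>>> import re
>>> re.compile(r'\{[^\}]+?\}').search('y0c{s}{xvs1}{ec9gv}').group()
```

The match spans [3:6] → '{s}'.

'{s}'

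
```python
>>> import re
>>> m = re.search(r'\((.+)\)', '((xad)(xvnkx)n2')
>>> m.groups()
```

`search` walks the string left to right and returns the first match it finds.
The match spans [0:13] → '((xad)(xvnkx)'.
Captured: group 1 = '(xad)(xvnkx'.

('(xad)(xvnkx',)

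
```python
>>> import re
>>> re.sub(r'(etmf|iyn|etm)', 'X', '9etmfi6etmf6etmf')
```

'9Xi6X6X'

Branches in `(...|...)` are attempted left-to-right; the first branch that allows the whole pattern to succeed is taken.
Matches: at [1:5] → 'etmf'; at [7:11] → 'etmf'; at [12:16] → 'etmf'.
`sub` substitutes 'X' at each match site.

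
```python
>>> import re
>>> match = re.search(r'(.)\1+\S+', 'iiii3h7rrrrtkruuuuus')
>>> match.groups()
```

('i',)

`\1` is not a pattern — it's the concrete string captured by group 1, re-applied verbatim.
`re.search` scans for the first position where the pattern succeeds.
The match spans [0:20] → 'iiii3h7rrrrtkruuuuus'.
Captured: group 1 = 'i'.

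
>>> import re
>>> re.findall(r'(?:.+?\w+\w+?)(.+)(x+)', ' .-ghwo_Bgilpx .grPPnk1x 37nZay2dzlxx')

[(' .grPPnk1x 37nZay2dzlx', 'x')]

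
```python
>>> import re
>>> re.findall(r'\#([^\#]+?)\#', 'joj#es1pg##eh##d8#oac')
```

['es1pg', 'eh', 'd8']

With a single group, `findall` returns only what that group captured — 3 items.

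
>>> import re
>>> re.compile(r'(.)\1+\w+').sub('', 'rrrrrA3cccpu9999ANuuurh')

After group 1 captures some text, `\1` only succeeds where that same text appears again.
Matches: at [0:23] → 'rrrrrA3cccpu9999ANuuurh'.
Each match is replaced by ''.

''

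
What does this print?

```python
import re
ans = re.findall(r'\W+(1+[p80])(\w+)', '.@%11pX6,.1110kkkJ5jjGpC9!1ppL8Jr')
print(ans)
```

[('11p', 'X6'), ('1110', 'kkkJ5jjGpC9'), ('1p', 'pL8Jr')]

This matches one or more of a non-word character; then one or more of the literal '1', then one of [p80] (captured); then one or more of a word character (captured).
Walking the string: at [0:8] match '.@%11pX6', groups = ('11p', 'X6'); at [8:25] match ',.1110kkkJ5jjGpC9', groups = ('1110', 'kkkJ5jjGpC9'); at [25:33] match '!1ppL8Jr', groups = ('1p', 'pL8Jr').
`findall` packs the 2 group values into a tuple for every match.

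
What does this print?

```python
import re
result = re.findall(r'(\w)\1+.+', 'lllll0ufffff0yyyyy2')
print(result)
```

['l']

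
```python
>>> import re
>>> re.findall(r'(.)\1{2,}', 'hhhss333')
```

The backreference `\1` re-matches whatever the first group consumed, character for character.
Scanning left to right: at [0:3] match 'hhh', group 1 = 'h'; at [5:8] match '333', group 1 = '3'.
One capturing group, so `findall` returns just the captured substring from each match — 2 in all.

['h', '3']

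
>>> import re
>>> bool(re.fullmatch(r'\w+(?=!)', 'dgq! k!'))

False

For `fullmatch`, every character of the input must be accounted for by the pattern.
Here the pattern can't cover the whole string, so the call returns None, and `bool(None)` is False.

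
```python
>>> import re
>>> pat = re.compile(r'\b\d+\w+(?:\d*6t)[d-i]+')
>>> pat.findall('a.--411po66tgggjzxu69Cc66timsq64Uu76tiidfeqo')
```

['411po66tgggjzxu69Cc66timsq64Uu76tiidfe']

The pattern matches a word boundary (`\b`, zero-width); then one or more of a digit, then one or more of a word character; then zero or more of a digit, then the literal '6t' (non-capturing group); then one or more of a character in [d-i].
Walking the string: at [4:42] → '411po66tgggjzxu69Cc66timsq64Uu76tiidfe'.
No capturing groups, so `findall` returns the 1 full match string.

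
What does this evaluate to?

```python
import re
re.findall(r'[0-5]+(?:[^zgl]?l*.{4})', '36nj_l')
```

This matches one or more of a character in [0-5]; then optionally any character except [zgl], then zero or more of the literal 'l', then exactly 4 of any character (non-capturing group).
Walking the string: at [0:6] → '36nj_l'.
`findall` yields the raw match text (1 of them) because the pattern has no groups.

['36nj_l']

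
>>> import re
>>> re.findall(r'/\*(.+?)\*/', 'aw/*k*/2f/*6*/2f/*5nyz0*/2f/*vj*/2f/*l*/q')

['k', '6', '5nyz0', 'vj', 'l']

A `+?`/`*?`/`{m,n}?` starts at its minimum and grows only as far as needed for what follows to match.
Matches: at [2:7] match '/*k*/', group 1 = 'k'; at [9:14] match '/*6*/', group 1 = '6'; at [16:25] match '/*5nyz0*/', group 1 = '5nyz0'; at [27:33] match '/*vj*/', group 1 = 'vj'; at [35:40] match '/*l*/', group 1 = 'l'.
`findall` collects group 1 from each match (5 total).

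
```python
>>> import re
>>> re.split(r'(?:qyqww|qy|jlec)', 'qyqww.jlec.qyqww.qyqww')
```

['', '.', '.', '.', '']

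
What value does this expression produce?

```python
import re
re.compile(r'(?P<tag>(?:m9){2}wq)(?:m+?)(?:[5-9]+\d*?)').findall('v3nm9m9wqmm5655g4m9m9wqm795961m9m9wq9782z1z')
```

This matches the literal 'm9' repeated 2 times, then the literal 'wq' (captured as 'tag'); then one or more of a literal 'm' (lazy) (non-capturing group); then one or more of a character in [5-9], then zero or more of a digit (lazy) (non-capturing group).
Matches: at [3:15] match 'm9m9wqmm5655', group 1 = 'm9m9wq'; at [17:29] match 'm9m9wqm79596', group 1 = 'm9m9wq'.
One capturing group, so `findall` returns just the captured substring from each match — 2 in all.

['m9m9wq', 'm9m9wq']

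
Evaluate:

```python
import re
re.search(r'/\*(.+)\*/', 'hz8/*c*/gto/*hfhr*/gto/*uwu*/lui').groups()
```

('c*/gto/*hfhr*/gto/*uwu',)

The match spans [3:29] → '/*c*/gto/*hfhr*/gto/*uwu*/'.
Captured: group 1 = 'c*/gto/*hfhr*/gto/*uwu'.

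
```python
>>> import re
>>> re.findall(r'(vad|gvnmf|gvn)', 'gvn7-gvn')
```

Walking the string: at [0:3] match 'gvn', group 1 = 'gvn'; at [5:8] match 'gvn', group 1 = 'gvn'.
One capturing group, so `findall` returns just the captured substring from each match — 2 in all.

['gvn', 'gvn']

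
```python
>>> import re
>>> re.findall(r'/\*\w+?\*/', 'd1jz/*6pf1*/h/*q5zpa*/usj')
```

['/*6pf1*/', '/*q5zpa*/']

Walking the string: at [4:12] → '/*6pf1*/'; at [13:22] → '/*q5zpa*/'.
Since nothing is captured, `findall` lists the 2 matched substrings directly.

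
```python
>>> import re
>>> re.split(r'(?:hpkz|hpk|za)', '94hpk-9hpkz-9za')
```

['94', '-9', '-9', '']

Branches in `(...|...)` are attempted left-to-right; the first branch that allows the whole pattern to succeed is taken.
Splitting on the pattern gives 4 pieces.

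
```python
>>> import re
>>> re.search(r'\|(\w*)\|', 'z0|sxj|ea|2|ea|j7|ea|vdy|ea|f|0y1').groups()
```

('sxj',)

`re.search` scans for the first position where the pattern succeeds.
The match spans [2:7] → '|sxj|'.
Captured: group 1 = 'sxj'.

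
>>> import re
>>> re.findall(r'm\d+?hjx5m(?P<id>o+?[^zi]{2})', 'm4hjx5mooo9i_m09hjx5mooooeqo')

A non-greedy quantifier consumes as few characters as it can — just enough that the remainder of the pattern still matches from where it stops; whatever follows it matches normally.
With a single group, `findall` returns only what that group captured — 2 items.

['ooo', 'ooo']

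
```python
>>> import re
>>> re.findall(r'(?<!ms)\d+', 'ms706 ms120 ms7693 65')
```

The negative lookaround is zero-width — it rules out positions where the adjacent text would match, without consuming anything.
No capturing groups, so `findall` returns the 4 full match strings.

['06', '20', '693', '65']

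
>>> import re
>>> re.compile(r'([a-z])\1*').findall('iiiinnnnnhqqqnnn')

['i', 'n', 'h', 'q', 'n']

A backreference is literal: `\1` must see the identical characters the first group matched.
`findall` collects group 1 from each match (5 total).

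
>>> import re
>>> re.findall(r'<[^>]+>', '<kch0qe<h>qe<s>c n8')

['<kch0qe<h>', '<s>']

Scanning left to right: at [0:10] → '<kch0qe<h>'; at [12:15] → '<s>'.
Since nothing is captured, `findall` lists the 2 matched substrings directly.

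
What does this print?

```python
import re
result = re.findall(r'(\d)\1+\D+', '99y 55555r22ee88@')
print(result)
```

['9', '5', '2', '8']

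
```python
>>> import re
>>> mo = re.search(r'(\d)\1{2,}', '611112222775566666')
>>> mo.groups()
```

After group 1 captures some text, `\1` only succeeds where that same text appears again.
`re.search` scans for the first position where the pattern succeeds.
The match spans [1:5] → '1111'.
Captured: group 1 = '1'.

('1',)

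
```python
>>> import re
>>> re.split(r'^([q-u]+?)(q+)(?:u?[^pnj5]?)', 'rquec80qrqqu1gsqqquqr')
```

['', 'r', 'q', 'c80qrqqu1gsqqquqr']

This matches anchored at the start of the string; then one or more of a character in [q-u] (lazy) (captured); then one or more of a literal 'q' (captured); then optionally a literal 'u', then optionally any character except [pnj5] (non-capturing group).
Matches to split on: at [0:4] → 'rque'.
`re.split` interleaves the captured-group text with the surrounding fragments.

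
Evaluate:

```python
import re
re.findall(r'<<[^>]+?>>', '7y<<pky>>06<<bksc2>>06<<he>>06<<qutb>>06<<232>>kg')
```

['<<pky>>', '<<bksc2>>', '<<he>>', '<<qutb>>', '<<232>>']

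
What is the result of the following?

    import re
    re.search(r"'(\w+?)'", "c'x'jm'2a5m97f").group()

`re.search` scans for the first position where the pattern succeeds.
The match spans [1:4] → "'x'".
Captured: group 1 = 'x'.

"'x'"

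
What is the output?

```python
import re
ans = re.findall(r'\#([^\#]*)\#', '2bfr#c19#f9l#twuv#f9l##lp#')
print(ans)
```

['c19', 'twuv', '']

Scanning left to right: at [4:9] match '#c19#', group 1 = 'c19'; at [12:18] match '#twuv#', group 1 = 'twuv'; at [21:23] match '##', group 1 = ''.
`findall` collects group 1 from each match (3 total).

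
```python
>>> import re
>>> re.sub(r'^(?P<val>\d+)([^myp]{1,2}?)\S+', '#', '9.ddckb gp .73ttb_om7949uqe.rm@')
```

Pattern: anchored at the start of the string; then one or more of a digit (captured as 'val'); then 1 to 2 of any character except [myp] (lazy) (captured); then one or more of a non-whitespace character.
Matches: at [0:7] → '9.ddckb'.
`sub` substitutes '#' at each match site.

'# gp .73ttb_om7949uqe.rm@'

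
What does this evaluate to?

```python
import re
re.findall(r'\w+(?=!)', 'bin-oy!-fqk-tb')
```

['oy']

The positive lookaround only admits positions where the adjacent text matches; those characters stay outside the span.
`findall` yields the raw match text (1 of them) because the pattern has no groups.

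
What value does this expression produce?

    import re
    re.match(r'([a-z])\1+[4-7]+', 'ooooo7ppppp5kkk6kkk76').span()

(0, 6)

`re.match` won't scan ahead — the pattern has to work from the very first character.
The match spans [0:6] → 'ooooo7'.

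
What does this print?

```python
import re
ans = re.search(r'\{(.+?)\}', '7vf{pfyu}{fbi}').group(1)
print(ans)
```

pfyu

A non-greedy quantifier consumes as few characters as it can — just enough that the remainder of the pattern still matches from where it stops; whatever follows it matches normally.
`search` walks the string left to right and returns the first match it finds.
The match spans [3:9] → '{pfyu}'.
Captured: group 1 = 'pfyu'.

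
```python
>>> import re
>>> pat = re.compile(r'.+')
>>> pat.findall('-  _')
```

['-  _']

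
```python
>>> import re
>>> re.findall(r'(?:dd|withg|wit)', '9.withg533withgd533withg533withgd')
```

['withg', 'withg', 'withg', 'withg']

The regex engine tests alternatives in the order written; an earlier branch that matches wins even if a later one would match more.
Walking the string: at [2:7] → 'withg'; at [10:15] → 'withg'; at [19:24] → 'withg'; at [27:32] → 'withg'.
No capturing groups, so `findall` returns the 4 full match strings.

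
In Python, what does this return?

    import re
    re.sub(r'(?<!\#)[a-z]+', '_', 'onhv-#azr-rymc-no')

'_-#a_-_-_'

The negative lookaround is zero-width — it rules out positions where the adjacent text would match, without consuming anything.
Matches: at [0:4] → 'onhv'; at [7:9] → 'zr'; at [10:14] → 'rymc'; at [15:17] → 'no'.
`sub` substitutes '_' at each match site.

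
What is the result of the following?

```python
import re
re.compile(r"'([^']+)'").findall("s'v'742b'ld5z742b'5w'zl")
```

Walking the string: at [1:4] match "'v'", group 1 = 'v'; at [8:18] match "'ld5z742b'", group 1 = 'ld5z742b'.
With a single group, `findall` returns only what that group captured — 2 items.

['v', 'ld5z742b']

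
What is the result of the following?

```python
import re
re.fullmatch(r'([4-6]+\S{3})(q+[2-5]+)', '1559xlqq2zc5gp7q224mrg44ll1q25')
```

None

`re.fullmatch` is like wrapping the pattern in `^…$` (in single-line mode).
Here there's no way to consume every character, so the call returns None.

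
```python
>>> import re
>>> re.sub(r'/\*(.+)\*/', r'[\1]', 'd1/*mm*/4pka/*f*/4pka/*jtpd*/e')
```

The replacement refers to a captured group, so each match is rewritten using its own captured text.

'd1[mm*/4pka/*f*/4pka/*jtpd]e'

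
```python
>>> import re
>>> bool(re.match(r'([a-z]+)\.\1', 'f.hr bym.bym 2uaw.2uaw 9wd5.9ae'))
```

`re.match` won't scan ahead — the pattern has to work from the very first character.
Here position 0 doesn't satisfy it, so the call returns None, and `bool(None)` is False.

False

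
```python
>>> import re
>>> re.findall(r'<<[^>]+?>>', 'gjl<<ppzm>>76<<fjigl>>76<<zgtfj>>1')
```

No capturing groups, so `findall` returns the 3 full match strings.

['<<ppzm>>', '<<fjigl>>', '<<zgtfj>>']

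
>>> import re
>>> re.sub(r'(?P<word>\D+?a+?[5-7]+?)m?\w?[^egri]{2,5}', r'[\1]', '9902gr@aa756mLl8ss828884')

This matches one or more of a non-digit (lazy), then one or more of the literal 'a' (lazy), then one or more of a character in [5-7] (lazy) (captured as 'word'); then optionally the literal 'm', then optionally a word character, then 2 to 5 of any character except [egri].
Because the quantifier is non-greedy, it stops expanding at the earliest point where the rest of the pattern can succeed.
Matches: at [4:16] → 'gr@aa756mLl8'.
`\1` in the replacement pulls in group 1's text for each match.

'9902[gr@aa7]ss828884'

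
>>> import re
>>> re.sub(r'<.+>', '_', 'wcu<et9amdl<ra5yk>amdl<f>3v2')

Every occurrence is swapped for '_'.

'wcu_3v2'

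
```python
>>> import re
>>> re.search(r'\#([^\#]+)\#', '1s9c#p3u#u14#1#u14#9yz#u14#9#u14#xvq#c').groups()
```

('p3u',)

The match spans [4:9] → '#p3u#'.
Captured: group 1 = 'p3u'.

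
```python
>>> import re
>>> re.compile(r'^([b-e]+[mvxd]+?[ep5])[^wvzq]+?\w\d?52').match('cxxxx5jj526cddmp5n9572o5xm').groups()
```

('cxxxx5',)

This matches anchored at the start of the string; then one or more of a character in [b-e], then one or more of one of [mvxd] (lazy), then one of [ep5] (captured); then one or more of any character except [wvzq] (lazy); then a word character, then optionally a digit, then the literal '52'.
With `match`, the pattern is implicitly anchored at the beginning.
The match spans [0:10] → 'cxxxx5jj52'.
Captured: group 1 = 'cxxxx5'.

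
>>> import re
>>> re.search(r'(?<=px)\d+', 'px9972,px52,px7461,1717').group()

The `(?=…)`/`(?<=…)` assertion just peeks at neighbouring text; it doesn't advance the match position.
Unlike `match`, `search` isn't anchored — it looks for the pattern anywhere in the string.
The match spans [2:6] → '9972'.

'9972'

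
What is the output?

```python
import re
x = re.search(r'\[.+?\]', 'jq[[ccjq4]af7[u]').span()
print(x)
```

(2, 10)

Lazy quantifiers expand one character at a time until the remainder of the pattern can match.
`re.search` tries every starting position until one works.
The match spans [2:10] → '[[ccjq4]'.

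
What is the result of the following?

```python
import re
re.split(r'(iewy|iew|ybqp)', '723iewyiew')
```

['723', 'iewy', '', 'iew', '']

Alternation tries branches left to right and keeps the first one that lets the overall match succeed at that position.
With a capturing group present, the delimiter's captured portion is kept in the result list.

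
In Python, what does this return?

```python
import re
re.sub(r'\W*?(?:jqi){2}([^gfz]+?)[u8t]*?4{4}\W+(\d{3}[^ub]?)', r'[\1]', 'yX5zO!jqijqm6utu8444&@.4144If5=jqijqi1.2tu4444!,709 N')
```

'yX5zO!jqijqm6utu8444&@.4144If5[1.2]N'

The pattern matches zero or more of a non-word character (lazy), then the literal 'jqi' repeated 2 times; then one or more of any character except [gfz] (lazy) (captured); then zero or more of one of [u8t] (lazy), then exactly 4 of a literal '4'; then one or more of a non-word character; then exactly 3 of a digit, then optionally any character except [ub] (captured).
With the lazy modifier that quantifier settles for the fewest repetitions that let the rest of the pattern succeed (the atoms after it are unaffected and can still be greedy).
Matches: at [30:52] → '=jqijqi1.2tu4444!,709 '.
`\1` in the replacement pulls in group 1's text for each match.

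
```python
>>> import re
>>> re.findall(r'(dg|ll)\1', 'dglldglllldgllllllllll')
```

After group 1 captures some text, `\1` only succeeds where that same text appears again.
Scanning left to right: at [6:10] match 'llll', group 1 = 'll'; at [12:16] match 'llll', group 1 = 'll'; at [16:20] match 'llll', group 1 = 'll'.
Because there's exactly one group, `findall` drops the full match and keeps group 1 from each hit.

['ll', 'll', 'll']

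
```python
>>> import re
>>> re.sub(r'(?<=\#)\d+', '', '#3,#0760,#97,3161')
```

'#,#,#,3161'

The lookaround is zero-width — it requires the adjacent text to match without consuming it, so the asserted text isn't part of the match.
Matches: at [1:2] → '3'; at [4:8] → '0760'; at [10:12] → '97'.
Each match is replaced by ''.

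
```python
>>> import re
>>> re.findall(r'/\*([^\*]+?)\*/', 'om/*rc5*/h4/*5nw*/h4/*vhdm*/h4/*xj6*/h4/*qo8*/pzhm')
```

['rc5', '5nw', 'vhdm', 'xj6', 'qo8']

`findall` collects group 1 from each match (5 total).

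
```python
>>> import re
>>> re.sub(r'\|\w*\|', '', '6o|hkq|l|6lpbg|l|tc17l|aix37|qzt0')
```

'6ollaix37|qzt0'

Matches: at [2:7] → '|hkq|'; at [8:15] → '|6lpbg|'; at [16:23] → '|tc17l|'.
Each match is replaced by ''.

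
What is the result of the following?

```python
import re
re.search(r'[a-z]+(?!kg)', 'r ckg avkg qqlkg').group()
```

'r'

Because the assertion is negative and zero-width, positions next to the forbidden text are skipped.
`re.search` scans for the first position where the pattern succeeds.
The match spans [0:1] → 'r'.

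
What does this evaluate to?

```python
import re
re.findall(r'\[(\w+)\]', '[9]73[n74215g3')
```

Walking the string: at [0:3] match '[9]', group 1 = '9'.
`findall` collects group 1 from the one match (1 total).

['9']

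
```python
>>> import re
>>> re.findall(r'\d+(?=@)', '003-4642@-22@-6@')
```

['4642', '22', '6']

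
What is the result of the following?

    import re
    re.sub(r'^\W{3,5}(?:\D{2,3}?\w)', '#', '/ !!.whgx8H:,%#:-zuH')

'#x8H:,%#:-zuH'

Pattern: anchored at the start of the string; then 3 to 5 of a non-word character; then 2 to 3 of a non-digit (lazy), then a word character (non-capturing group).
Lazy quantifiers expand one character at a time until the remainder of the pattern can match.
Matches: at [0:8] → '/ !!.whg'.
`sub` substitutes '#' at each match site.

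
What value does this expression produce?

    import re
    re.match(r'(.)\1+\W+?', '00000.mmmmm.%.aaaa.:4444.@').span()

With `match`, the pattern is implicitly anchored at the beginning.
The match spans [0:6] → '00000.'.

(0, 6)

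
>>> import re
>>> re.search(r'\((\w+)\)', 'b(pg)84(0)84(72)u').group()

`search` walks the string left to right and returns the first match it finds.
The match spans [1:5] → '(pg)'.
Captured: group 1 = 'pg'.

'(pg)'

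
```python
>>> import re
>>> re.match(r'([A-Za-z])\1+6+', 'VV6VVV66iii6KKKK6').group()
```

'VV6'

With `match`, the pattern is implicitly anchored at the beginning.
The match spans [0:3] → 'VV6'.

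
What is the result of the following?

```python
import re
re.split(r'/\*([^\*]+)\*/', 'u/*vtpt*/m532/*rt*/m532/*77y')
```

The group in the pattern means `split` returns the separators' captures alongside the pieces.

['u', 'vtpt', 'm532', 'rt', 'm532/*77y']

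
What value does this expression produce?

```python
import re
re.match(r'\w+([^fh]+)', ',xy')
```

None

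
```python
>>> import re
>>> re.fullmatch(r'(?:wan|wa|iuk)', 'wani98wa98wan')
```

None

`re.fullmatch` is like wrapping the pattern in `^…$` (in single-line mode).
Here the string isn't matched end-to-end, so the call returns None.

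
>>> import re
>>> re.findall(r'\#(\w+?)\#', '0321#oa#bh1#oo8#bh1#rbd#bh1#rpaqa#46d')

Walking the string: at [4:8] match '#oa#', group 1 = 'oa'; at [11:16] match '#oo8#', group 1 = 'oo8'; at [19:24] match '#rbd#', group 1 = 'rbd'; at [27:34] match '#rpaqa#', group 1 = 'rpaqa'.
Because there's exactly one group, `findall` drops the full match and keeps group 1 from each hit.

['oa', 'oo8', 'rbd', 'rpaqa']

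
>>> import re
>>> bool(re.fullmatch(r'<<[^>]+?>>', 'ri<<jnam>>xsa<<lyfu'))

For `fullmatch`, every character of the input must be accounted for by the pattern.
Here the pattern can't cover the whole string, so the call returns None, and `bool(None)` is False.

False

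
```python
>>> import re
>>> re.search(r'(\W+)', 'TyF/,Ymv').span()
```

(3, 5)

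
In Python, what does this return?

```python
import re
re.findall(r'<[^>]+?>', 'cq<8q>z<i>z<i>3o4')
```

Since nothing is captured, `findall` lists the 3 matched substrings directly.

['<8q>', '<i>', '<i>']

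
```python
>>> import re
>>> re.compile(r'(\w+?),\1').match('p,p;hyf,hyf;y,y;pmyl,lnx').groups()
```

('p',)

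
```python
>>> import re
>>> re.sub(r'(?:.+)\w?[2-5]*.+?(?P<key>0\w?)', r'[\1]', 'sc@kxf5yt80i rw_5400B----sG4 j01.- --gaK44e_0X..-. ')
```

'[0X]..-. '

Each match is replaced using the text its own group 1 captured.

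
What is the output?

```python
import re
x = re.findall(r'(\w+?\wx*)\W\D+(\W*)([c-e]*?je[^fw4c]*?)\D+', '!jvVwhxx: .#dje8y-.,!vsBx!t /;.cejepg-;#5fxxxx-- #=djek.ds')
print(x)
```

3 groups means each result is a tuple of 3 captured strings — 2 here.

[('jvVwhxx', '', 'je8'), ('5fxxxx', '', 'je')]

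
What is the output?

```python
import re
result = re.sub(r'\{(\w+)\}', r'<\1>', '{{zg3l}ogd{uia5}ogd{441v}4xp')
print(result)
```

The replacement refers to a captured group, so each match is rewritten using its own captured text.

{<zg3l>ogd<uia5>ogd<441v>4xp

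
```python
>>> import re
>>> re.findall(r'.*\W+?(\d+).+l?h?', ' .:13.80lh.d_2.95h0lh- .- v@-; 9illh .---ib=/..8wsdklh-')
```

['8']

Because there's exactly one group, `findall` drops the full match and keeps group 1 from the one hit.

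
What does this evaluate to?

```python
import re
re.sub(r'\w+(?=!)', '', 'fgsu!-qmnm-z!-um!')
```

Because the assertion is zero-width, the text it checks is not consumed and won't appear in the result.
`sub` substitutes '' at each match site.

'!-qmnm-!-!'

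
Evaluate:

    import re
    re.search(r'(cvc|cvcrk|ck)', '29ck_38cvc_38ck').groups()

`re.search` tries every starting position until one works.
The match spans [2:4] → 'ck'.
Captured: group 1 = 'ck'.

('ck',)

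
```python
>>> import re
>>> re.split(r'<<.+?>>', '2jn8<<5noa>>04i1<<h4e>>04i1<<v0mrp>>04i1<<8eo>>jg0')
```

A non-greedy quantifier consumes as few characters as it can — just enough that the remainder of the pattern still matches from where it stops; whatever follows it matches normally.
Matches to split on: at [4:12] → '<<5noa>>'; at [16:23] → '<<h4e>>'; at [27:36] → '<<v0mrp>>'; at [40:47] → '<<8eo>>'.
Splitting on the pattern gives 5 pieces.

['2jn8', '04i1', '04i1', '04i1', 'jg0']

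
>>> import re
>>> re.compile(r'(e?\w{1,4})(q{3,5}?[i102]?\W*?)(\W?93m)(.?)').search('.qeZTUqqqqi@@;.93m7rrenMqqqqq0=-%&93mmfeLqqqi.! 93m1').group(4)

'7'

Pattern: optionally the literal 'e', then 1 to 4 of a word character (captured); then 3 to 5 of the literal 'q' (lazy), then optionally one of [i102], then zero or more of a non-word character (lazy) (captured); then optionally a non-word character, then the literal '93', then the literal 'm' (captured); then optionally any character (captured).
The `?` after the quantifier makes it lazy — it takes as little as possible before letting the rest of the pattern try.
`re.search` scans for the first position where the pattern succeeds.
The match spans [2:19] → 'eZTUqqqqi@@;.93m7'.
Captured: group 1 = 'eZTUq', group 2 = 'qqqi@@;', group 3 = '.93m', group 4 = '7'.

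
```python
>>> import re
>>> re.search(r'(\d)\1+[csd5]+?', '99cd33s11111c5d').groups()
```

('9',)

After group 1 captures some text, `\1` only succeeds where that same text appears again.
`search` walks the string left to right and returns the first match it finds.
The match spans [0:3] → '99c'.
Captured: group 1 = '9'.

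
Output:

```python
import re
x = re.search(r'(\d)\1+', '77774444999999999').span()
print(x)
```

(0, 4)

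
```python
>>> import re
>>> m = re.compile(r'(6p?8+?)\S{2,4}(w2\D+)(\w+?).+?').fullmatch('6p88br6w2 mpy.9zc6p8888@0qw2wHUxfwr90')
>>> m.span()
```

(0, 37)

Pattern: the literal '6', then optionally a literal 'p', then one or more of a literal '8' (lazy) (captured); then 2 to 4 of a non-whitespace character; then the literal 'w2', then one or more of a non-digit (captured); then one or more of a word character (lazy) (captured); then one or more of any character (lazy).
`re.fullmatch` is like wrapping the pattern in `^…$` (in single-line mode).
The match spans [0:37] → '6p88br6w2 mpy.9zc6p8888@0qw2wHUxfwr90'.
Captured: group 1 = '6p8', group 2 = 'w2 mpy.', group 3 = '9'.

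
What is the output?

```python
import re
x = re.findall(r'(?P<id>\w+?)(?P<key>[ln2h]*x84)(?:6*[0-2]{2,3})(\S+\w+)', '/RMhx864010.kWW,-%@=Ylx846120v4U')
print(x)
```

[('Y', 'lx84', 'v4U')]

The `?` after the quantifier makes it lazy — it takes as little as possible before letting the rest of the pattern try.
Multiple groups make `findall` return tuples — one 3-tuple for the one match.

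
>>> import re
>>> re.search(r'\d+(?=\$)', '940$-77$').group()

The lookaround is zero-width — it requires the adjacent text to match without consuming it, so the asserted text isn't part of the match.
`re.search` scans for the first position where the pattern succeeds.
The match spans [0:3] → '940'.

'940'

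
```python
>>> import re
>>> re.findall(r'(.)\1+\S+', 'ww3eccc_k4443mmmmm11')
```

['w']

After group 1 captures some text, `\1` only succeeds where that same text appears again.
Scanning left to right: at [0:20] match 'ww3eccc_k4443mmmmm11', group 1 = 'w'.
With a single group, `findall` returns only what that group captured — 1 item.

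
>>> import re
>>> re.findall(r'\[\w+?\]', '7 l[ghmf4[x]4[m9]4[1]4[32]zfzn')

With no groups in the pattern, `findall` gives back each whole match — 4 here.

['[x]', '[m9]', '[1]', '[32]']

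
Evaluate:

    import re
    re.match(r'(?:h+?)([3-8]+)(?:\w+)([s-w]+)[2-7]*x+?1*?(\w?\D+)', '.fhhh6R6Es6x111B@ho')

`re.match` won't scan ahead — the pattern has to work from the very first character.
Here the string doesn't start with a match, so the call returns None.

None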